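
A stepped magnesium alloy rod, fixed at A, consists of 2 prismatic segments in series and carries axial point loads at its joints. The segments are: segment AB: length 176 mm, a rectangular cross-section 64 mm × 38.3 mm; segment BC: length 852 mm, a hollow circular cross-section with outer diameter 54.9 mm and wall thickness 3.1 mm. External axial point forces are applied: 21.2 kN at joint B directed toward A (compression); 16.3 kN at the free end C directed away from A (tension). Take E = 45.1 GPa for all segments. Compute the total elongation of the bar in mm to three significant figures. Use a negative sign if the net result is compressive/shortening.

Internal axial forces (sectioning from the free end, tension +): N_BC = 16.3 kN, N_AB = -4.9 kN.
A_AB = 2451 mm².
A_BC = 504.5 mm².
δ_AB = -4900·176/(2451·45100) = -0.007801 mm
δ_BC = 16300·852/(504.5·45100) = 0.6104 mm
δ = Σδ_i = 0.6026 mm.

0.603 mm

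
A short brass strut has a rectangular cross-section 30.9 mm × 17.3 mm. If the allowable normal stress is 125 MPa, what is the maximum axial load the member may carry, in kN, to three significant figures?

66.8 kN

A = 534.6 mm².
P_max = σ_allow · A = 125 · 534.6 = 66820 N = 66.82 kN.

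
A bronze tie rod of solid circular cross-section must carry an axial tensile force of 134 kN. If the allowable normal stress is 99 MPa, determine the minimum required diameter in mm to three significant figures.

41.5 mm

Required area A ≥ P/σ_allow = 134000/99 = 1354 mm².
For a solid circular section, d ≥ √(4A/π) = 41.51 mm.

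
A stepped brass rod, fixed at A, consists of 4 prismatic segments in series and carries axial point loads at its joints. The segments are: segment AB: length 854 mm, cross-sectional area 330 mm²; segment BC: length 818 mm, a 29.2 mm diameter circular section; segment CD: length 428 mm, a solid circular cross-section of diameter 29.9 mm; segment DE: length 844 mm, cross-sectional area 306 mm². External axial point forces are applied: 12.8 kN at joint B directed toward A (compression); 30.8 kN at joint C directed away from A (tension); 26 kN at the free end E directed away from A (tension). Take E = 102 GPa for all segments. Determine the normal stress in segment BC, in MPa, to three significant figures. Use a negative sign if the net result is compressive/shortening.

84.8 MPa

Internal axial forces (sectioning from the free end, tension +): N_DE = 26 kN, N_CD = 26 kN, N_BC = 56.8 kN, N_AB = 44 kN.
A_BC = 669.7 mm².
σ_BC = N_BC/A_BC = 56800/669.7 = 84.82 MPa.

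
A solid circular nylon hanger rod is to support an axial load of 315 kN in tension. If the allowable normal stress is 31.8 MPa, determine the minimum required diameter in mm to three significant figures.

112 mm

Required area A ≥ P/σ_allow = 315000/31.8 = 9906 mm².
For a solid circular section, d ≥ √(4A/π) = 112.3 mm.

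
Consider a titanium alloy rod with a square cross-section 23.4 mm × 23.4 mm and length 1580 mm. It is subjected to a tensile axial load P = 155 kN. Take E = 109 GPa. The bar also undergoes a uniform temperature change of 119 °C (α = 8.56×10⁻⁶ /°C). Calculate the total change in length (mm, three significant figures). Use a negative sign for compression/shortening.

A = 547.6 mm².
δ_mech = NL/(AE) = 155000·1580/(547.6·109000) = 4.103 mm.
δ_thermal = αLΔT = 8.56e-6·1580·119 = 1.609 mm.
δ = δ_mech + δ_thermal = 5.713 mm.

5.71 mm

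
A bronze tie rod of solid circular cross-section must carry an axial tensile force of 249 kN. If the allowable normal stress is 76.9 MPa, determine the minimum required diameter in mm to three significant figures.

64.2 mm

Required area A ≥ P/σ_allow = 249000/76.9 = 3238 mm².
For a solid circular section, d ≥ √(4A/π) = 64.21 mm.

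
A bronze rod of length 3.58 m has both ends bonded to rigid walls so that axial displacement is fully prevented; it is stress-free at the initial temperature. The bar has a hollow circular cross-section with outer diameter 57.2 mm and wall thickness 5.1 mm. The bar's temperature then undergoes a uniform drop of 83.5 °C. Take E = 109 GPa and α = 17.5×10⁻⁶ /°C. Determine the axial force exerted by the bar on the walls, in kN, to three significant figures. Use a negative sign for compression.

133 kN

Free thermal expansion αLΔT = 17.5e-6 · 3580 · -83.5 = -5.231 mm.
The walls impose strain ε = −(-5.231)/3580 = 1.4612e-03; σ = Eε = 109000 · 1.4612e-03 = 159.3 MPa.
Wall reaction R = σ·A = 159.3·834.8 = 133000 N = 133 kN.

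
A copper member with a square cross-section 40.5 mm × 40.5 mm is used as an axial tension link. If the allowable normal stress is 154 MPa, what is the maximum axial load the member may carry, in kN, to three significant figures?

A = 1640 mm².
P_max = σ_allow · A = 154 · 1640 = 252600 N = 252.6 kN.

253 kN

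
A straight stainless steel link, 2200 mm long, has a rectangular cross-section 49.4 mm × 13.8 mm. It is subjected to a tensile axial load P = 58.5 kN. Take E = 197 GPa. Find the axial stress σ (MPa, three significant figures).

85.8 MPa

A = 681.7 mm².
σ = N/A = 58500/681.7 = 85.81 MPa.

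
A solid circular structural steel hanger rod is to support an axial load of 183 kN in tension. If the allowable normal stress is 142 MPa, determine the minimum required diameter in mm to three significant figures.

Required area A ≥ P/σ_allow = 183000/142 = 1289 mm².
For a solid circular section, d ≥ √(4A/π) = 40.51 mm.

40.5 mm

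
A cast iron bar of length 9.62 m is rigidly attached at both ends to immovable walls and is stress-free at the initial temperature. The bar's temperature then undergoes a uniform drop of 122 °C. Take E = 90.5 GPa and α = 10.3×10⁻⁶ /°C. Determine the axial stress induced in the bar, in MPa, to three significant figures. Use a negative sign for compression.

Free thermal expansion αLΔT = 10.3e-6 · 9620 · -122 = -12.09 mm.
The walls impose strain ε = −(-12.09)/9620 = 1.2566e-03; σ = Eε = 90500 · 1.2566e-03 = 113.7 MPa.

114 MPa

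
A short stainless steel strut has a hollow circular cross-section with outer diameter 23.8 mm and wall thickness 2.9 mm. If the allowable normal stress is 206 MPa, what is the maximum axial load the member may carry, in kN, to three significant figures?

A = 190.4 mm².
P_max = σ_allow · A = 206 · 190.4 = 39220 N = 39.22 kN.

39.2 kN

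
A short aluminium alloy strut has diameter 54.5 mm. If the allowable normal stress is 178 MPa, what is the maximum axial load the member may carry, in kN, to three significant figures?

A = 2333 mm².
P_max = σ_allow · A = 178 · 2333 = 415200 N = 415.2 kN.

415 kN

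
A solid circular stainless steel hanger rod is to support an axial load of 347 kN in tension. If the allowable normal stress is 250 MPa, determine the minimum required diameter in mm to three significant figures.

Required area A ≥ P/σ_allow = 347000/250 = 1388 mm².
For a solid circular section, d ≥ √(4A/π) = 42.04 mm.

42.0 mm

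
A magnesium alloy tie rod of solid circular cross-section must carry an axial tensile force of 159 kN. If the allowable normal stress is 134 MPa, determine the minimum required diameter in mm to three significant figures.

Required area A ≥ P/σ_allow = 159000/134 = 1187 mm².
For a solid circular section, d ≥ √(4A/π) = 38.87 mm.

38.9 mm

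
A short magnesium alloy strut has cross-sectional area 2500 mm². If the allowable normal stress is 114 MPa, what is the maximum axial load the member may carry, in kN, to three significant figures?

285 kN

P_max = σ_allow · A = 114 · 2500 = 285000 N = 285 kN.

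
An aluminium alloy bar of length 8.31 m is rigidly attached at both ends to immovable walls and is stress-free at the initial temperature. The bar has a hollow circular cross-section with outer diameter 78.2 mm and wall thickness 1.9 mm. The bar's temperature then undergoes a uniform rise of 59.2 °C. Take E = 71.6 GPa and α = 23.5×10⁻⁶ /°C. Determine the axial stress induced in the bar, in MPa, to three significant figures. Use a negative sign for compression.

Free thermal expansion αLΔT = 23.5e-6 · 8310 · 59.2 = 11.56 mm.
The walls impose strain ε = −(11.56)/8310 = -1.3912e-03; σ = Eε = 71600 · -1.3912e-03 = -99.61 MPa.

-99.6 MPa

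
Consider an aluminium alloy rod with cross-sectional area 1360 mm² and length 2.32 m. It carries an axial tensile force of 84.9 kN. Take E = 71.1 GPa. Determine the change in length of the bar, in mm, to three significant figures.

2.04 mm

δ_mech = NL/(AE) = 84900·2320/(1360·71100) = 2.037 mm.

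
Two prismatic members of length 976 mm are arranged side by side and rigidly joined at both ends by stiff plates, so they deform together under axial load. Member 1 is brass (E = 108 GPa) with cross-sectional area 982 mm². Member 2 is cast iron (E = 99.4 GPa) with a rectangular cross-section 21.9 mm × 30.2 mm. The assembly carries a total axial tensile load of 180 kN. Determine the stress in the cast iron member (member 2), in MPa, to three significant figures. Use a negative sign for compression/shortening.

104 MPa

A_2 = 661.4 mm².
Equal strain + equilibrium ⇒ each member carries load in proportion to AE: A₁E₁ = 106100000 N, A₂E₂ = 65740000 N, ΣAE = 171800000 N.
σ₂ = P·E₂/ΣAE = 180000·99400/171800000 = 104.1 MPa.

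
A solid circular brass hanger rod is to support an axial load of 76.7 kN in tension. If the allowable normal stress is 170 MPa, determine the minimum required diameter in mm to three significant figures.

Required area A ≥ P/σ_allow = 76700/170 = 451.2 mm².
For a solid circular section, d ≥ √(4A/π) = 23.97 mm.

24.0 mm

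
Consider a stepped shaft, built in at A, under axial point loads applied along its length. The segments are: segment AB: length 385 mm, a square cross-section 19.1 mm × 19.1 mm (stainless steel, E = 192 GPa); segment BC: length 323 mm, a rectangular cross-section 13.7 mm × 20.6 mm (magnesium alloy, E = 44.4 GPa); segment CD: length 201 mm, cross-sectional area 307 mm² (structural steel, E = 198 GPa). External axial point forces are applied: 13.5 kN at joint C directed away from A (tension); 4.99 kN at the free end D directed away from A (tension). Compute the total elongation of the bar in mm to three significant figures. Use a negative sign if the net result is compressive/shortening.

Internal axial forces (sectioning from the free end, tension +): N_CD = 4.99 kN, N_BC = 18.49 kN, N_AB = 18.49 kN.
A_AB = 364.8 mm².
A_BC = 282.2 mm².
δ_AB = 18490·385/(364.8·192000) = 0.1016 mm
δ_BC = 18490·323/(282.2·44400) = 0.4766 mm
δ_CD = 4990·201/(307·198000) = 0.0165 mm
δ = Σδ_i = 0.5947 mm.

0.595 mm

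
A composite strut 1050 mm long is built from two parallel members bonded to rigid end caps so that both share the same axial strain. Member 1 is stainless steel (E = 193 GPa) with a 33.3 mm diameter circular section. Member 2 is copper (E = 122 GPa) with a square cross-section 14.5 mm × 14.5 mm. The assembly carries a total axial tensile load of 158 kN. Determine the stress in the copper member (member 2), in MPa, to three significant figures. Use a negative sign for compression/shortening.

99.5 MPa

A_1 = 870.9 mm².
A_2 = 210.2 mm².
Equal strain + equilibrium ⇒ each member carries load in proportion to AE: A₁E₁ = 168100000 N, A₂E₂ = 25650000 N, ΣAE = 193700000 N.
σ₂ = P·E₂/ΣAE = 158000·122000/193700000 = 99.5 MPa.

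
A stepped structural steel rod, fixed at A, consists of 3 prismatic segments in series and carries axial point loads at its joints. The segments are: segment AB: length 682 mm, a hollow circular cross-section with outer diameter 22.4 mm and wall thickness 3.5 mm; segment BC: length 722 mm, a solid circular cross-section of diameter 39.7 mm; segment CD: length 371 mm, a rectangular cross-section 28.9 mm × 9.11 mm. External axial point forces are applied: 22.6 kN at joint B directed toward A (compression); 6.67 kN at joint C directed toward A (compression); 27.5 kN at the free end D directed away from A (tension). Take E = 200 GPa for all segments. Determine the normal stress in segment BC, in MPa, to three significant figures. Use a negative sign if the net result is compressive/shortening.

16.8 MPa

Internal axial forces (sectioning from the free end, tension +): N_CD = 27.5 kN, N_BC = 20.83 kN, N_AB = -1.77 kN.
A_BC = 1238 mm².
σ_BC = N_BC/A_BC = 20830/1238 = 16.83 MPa.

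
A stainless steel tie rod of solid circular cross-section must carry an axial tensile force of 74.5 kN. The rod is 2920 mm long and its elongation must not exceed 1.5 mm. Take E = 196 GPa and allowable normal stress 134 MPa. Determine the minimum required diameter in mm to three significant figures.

Required area A ≥ P/σ_allow = 74500/134 = 556 mm².
For a solid circular section, d ≥ √(4A/π) = 26.61 mm.
Elongation limit: A ≥ PL/(Eδ_allow) = 74500·2920/(196000·1.5) = 739.9 mm² ⇒ d ≥ 30.69 mm.
The elongation limit governs.

30.7 mm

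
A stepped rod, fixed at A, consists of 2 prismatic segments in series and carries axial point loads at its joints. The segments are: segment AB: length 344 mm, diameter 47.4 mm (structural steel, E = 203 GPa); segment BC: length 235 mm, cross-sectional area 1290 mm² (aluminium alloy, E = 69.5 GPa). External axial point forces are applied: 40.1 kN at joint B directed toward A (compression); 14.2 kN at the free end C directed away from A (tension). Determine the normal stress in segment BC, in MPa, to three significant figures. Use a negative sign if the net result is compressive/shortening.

Internal axial forces (sectioning from the free end, tension +): N_BC = 14.2 kN, N_AB = -25.9 kN.
σ_BC = N_BC/A_BC = 14200/1290 = 11.01 MPa.

11.0 MPa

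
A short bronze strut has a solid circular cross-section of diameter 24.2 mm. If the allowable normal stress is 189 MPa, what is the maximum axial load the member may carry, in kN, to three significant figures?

86.9 kN

A = 460 mm².
P_max = σ_allow · A = 189 · 460 = 86930 N = 86.93 kN.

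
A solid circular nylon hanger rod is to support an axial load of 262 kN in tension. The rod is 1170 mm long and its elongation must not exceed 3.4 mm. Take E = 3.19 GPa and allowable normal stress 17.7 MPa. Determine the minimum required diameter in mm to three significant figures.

190 mm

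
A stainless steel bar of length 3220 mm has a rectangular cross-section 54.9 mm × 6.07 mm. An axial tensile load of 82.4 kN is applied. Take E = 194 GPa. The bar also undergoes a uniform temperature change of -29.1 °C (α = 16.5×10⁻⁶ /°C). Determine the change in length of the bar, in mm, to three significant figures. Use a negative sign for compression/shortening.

2.56 mm

A = 333.2 mm².
δ_mech = NL/(AE) = 82400·3220/(333.2·194000) = 4.104 mm.
δ_thermal = αLΔT = 16.5e-6·3220·-29.1 = -1.546 mm.
δ = δ_mech + δ_thermal = 2.558 mm.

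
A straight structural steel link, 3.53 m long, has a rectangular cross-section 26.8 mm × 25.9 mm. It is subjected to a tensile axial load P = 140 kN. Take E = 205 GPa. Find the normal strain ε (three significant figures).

A = 694.1 mm².
σ = N/A = 201.7 MPa; ε = σ/E = 201.7/205000 = 9.839e-04.

9.84e-04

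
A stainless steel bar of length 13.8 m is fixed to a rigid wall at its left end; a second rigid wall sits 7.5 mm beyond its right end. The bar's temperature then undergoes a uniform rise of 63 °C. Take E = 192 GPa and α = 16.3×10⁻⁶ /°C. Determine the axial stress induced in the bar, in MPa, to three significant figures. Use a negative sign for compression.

-92.8 MPa

Free thermal expansion αLΔT = 16.3e-6 · 13800 · 63 = 14.17 mm.
The walls engage after the gap closes; constrained expansion = 14.17 − 7.5 = 6.671 mm.
The walls impose strain ε = −(6.671)/13800 = -4.8342e-04; σ = Eε = 192000 · -4.8342e-04 = -92.82 MPa.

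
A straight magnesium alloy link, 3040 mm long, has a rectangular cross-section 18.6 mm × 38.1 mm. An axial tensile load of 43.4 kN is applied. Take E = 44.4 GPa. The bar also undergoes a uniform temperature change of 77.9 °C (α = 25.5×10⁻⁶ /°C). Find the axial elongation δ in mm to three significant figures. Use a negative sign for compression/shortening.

A = 708.7 mm².
δ_mech = NL/(AE) = 43400·3040/(708.7·44400) = 4.193 mm.
δ_thermal = αLΔT = 25.5e-6·3040·77.9 = 6.039 mm.
δ = δ_mech + δ_thermal = 10.23 mm.

10.2 mm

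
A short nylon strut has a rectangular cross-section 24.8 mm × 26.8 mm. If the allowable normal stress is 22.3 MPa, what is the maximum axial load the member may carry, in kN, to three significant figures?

A = 664.6 mm².
P_max = σ_allow · A = 22.3 · 664.6 = 14820 N = 14.82 kN.

14.8 kN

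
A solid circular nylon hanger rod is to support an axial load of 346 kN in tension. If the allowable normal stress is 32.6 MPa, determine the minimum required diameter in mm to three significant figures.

116 mm

Required area A ≥ P/σ_allow = 346000/32.6 = 10610 mm².
For a solid circular section, d ≥ √(4A/π) = 116.2 mm.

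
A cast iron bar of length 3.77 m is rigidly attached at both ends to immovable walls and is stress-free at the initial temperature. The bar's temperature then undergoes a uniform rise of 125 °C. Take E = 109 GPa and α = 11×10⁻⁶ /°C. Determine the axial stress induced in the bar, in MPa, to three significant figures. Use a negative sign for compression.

-150 MPa

Free thermal expansion αLΔT = 11e-6 · 3770 · 125 = 5.184 mm.
The walls impose strain ε = −(5.184)/3770 = -1.3750e-03; σ = Eε = 109000 · -1.3750e-03 = -149.9 MPa.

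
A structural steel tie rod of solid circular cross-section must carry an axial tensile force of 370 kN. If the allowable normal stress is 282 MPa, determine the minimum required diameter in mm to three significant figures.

Required area A ≥ P/σ_allow = 370000/282 = 1312 mm².
For a solid circular section, d ≥ √(4A/π) = 40.87 mm.

40.9 mm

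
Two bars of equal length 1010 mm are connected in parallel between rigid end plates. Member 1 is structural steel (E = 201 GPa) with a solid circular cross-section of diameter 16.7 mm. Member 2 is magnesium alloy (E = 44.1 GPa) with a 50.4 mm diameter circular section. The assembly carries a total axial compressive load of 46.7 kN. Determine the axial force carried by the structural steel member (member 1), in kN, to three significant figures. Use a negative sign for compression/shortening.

A_1 = 219 mm².
A_2 = 1995 mm².
Equal strain + equilibrium ⇒ each member carries load in proportion to AE: A₁E₁ = 44030000 N, A₂E₂ = 87980000 N, ΣAE = 132000000 N.
F₁ = P·A₁E₁/ΣAE = -46700·44030000/132000000 = -15580 N.

-15.6 kN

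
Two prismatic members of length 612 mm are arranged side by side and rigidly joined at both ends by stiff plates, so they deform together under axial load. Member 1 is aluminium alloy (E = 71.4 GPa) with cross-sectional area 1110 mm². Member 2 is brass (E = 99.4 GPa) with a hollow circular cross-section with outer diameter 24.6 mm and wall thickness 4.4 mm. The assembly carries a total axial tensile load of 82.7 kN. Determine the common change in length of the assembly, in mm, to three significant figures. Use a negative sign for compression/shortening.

A_2 = 279.2 mm².
Equal strain + equilibrium ⇒ each member carries load in proportion to AE: A₁E₁ = 79250000 N, A₂E₂ = 27750000 N, ΣAE = 107000000 N.
δ = PL/ΣAE = 82700·612/107000000 = 0.473 mm.

0.473 mm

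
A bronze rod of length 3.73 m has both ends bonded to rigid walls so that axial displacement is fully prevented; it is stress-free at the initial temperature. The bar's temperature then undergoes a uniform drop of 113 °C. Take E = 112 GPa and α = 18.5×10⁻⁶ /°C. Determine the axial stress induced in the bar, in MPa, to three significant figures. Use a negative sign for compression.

234 MPa

Free thermal expansion αLΔT = 18.5e-6 · 3730 · -113 = -7.798 mm.
The walls impose strain ε = −(-7.798)/3730 = 2.0905e-03; σ = Eε = 112000 · 2.0905e-03 = 234.1 MPa.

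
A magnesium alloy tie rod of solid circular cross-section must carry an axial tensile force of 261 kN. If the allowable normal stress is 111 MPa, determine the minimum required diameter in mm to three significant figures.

54.7 mm

Required area A ≥ P/σ_allow = 261000/111 = 2351 mm².
For a solid circular section, d ≥ √(4A/π) = 54.72 mm.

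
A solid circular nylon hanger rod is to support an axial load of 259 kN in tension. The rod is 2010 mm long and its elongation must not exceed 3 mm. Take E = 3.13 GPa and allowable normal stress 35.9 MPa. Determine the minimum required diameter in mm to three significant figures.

266 mm

Required area A ≥ P/σ_allow = 259000/35.9 = 7214 mm².
For a solid circular section, d ≥ √(4A/π) = 95.84 mm.
Elongation limit: A ≥ PL/(Eδ_allow) = 259000·2010/(3130·3) = 55440 mm² ⇒ d ≥ 265.7 mm.
The elongation limit governs.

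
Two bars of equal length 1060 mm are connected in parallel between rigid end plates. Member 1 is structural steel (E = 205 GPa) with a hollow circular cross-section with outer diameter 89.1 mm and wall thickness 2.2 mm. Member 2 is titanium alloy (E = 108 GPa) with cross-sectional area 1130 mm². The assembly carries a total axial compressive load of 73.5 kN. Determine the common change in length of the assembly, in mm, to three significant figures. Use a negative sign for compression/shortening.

-0.318 mm

A_1 = 600.6 mm².
Equal strain + equilibrium ⇒ each member carries load in proportion to AE: A₁E₁ = 123100000 N, A₂E₂ = 122000000 N, ΣAE = 245200000 N.
δ = PL/ΣAE = -73500·1060/245200000 = -0.3178 mm.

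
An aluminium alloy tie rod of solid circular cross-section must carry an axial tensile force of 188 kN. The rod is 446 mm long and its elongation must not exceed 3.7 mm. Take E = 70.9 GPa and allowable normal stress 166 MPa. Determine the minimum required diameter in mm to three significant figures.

38.0 mm

Required area A ≥ P/σ_allow = 188000/166 = 1133 mm².
For a solid circular section, d ≥ √(4A/π) = 37.97 mm.
Elongation limit: A ≥ PL/(Eδ_allow) = 188000·446/(70900·3.7) = 319.6 mm² ⇒ d ≥ 20.17 mm.
The stress limit governs.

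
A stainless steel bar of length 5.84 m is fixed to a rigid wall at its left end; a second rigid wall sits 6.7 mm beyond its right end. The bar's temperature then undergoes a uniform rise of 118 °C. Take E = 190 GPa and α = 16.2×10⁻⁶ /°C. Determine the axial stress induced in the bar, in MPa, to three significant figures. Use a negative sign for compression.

-145 MPa

Free thermal expansion αLΔT = 16.2e-6 · 5840 · 118 = 11.16 mm.
The walls engage after the gap closes; constrained expansion = 11.16 − 6.7 = 4.464 mm.
The walls impose strain ε = −(4.464)/5840 = -7.6434e-04; σ = Eε = 190000 · -7.6434e-04 = -145.2 MPa.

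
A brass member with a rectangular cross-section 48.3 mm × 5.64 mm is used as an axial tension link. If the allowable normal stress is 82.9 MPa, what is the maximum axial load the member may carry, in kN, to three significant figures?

22.6 kN

A = 272.4 mm².
P_max = σ_allow · A = 82.9 · 272.4 = 22580 N = 22.58 kN.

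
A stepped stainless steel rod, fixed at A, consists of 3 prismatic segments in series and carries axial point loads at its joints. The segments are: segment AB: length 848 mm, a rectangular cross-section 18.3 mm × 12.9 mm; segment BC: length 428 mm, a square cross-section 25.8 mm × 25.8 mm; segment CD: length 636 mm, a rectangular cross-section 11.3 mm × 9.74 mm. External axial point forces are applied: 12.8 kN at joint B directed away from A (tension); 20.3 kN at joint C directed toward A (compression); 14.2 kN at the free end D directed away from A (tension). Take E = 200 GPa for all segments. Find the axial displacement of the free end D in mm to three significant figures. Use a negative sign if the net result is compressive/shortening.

0.511 mm

Internal axial forces (sectioning from the free end, tension +): N_CD = 14.2 kN, N_BC = -6.1 kN, N_AB = 6.7 kN.
A_AB = 236.1 mm².
A_BC = 665.6 mm².
A_CD = 110.1 mm².
δ_AB = 6700·848/(236.1·200000) = 0.1203 mm
δ_BC = -6100·428/(665.6·200000) = -0.01961 mm
δ_CD = 14200·636/(110.1·200000) = 0.4103 mm
δ = Σδ_i = 0.511 mm.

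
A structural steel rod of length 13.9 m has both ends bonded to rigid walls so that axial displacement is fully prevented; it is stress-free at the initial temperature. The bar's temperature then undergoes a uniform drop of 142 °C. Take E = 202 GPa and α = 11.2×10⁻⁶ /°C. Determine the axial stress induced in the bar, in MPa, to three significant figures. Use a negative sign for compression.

Free thermal expansion αLΔT = 11.2e-6 · 13900 · -142 = -22.11 mm.
The walls impose strain ε = −(-22.11)/13900 = 1.5904e-03; σ = Eε = 202000 · 1.5904e-03 = 321.3 MPa.

321 MPa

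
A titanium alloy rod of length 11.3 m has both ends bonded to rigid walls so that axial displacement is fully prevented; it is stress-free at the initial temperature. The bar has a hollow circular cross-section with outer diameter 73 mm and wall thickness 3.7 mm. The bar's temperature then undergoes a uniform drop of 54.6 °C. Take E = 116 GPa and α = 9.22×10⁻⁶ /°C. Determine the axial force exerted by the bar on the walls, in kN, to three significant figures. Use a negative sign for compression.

Free thermal expansion αLΔT = 9.22e-6 · 11300 · -54.6 = -5.689 mm.
The walls impose strain ε = −(-5.689)/11300 = 5.0341e-04; σ = Eε = 116000 · 5.0341e-04 = 58.4 MPa.
Wall reaction R = σ·A = 58.4·805.5 = 47040 N = 47.04 kN.

47.0 kN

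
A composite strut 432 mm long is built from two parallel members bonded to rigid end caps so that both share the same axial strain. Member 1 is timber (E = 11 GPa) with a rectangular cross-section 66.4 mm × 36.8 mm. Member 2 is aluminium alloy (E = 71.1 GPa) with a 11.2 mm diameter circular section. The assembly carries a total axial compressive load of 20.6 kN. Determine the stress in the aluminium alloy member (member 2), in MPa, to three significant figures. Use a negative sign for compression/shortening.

A_1 = 2444 mm².
A_2 = 98.52 mm².
Equal strain + equilibrium ⇒ each member carries load in proportion to AE: A₁E₁ = 26880000 N, A₂E₂ = 7005000 N, ΣAE = 33880000 N.
σ₂ = P·E₂/ΣAE = -20600·71100/33880000 = -43.23 MPa.

-43.2 MPa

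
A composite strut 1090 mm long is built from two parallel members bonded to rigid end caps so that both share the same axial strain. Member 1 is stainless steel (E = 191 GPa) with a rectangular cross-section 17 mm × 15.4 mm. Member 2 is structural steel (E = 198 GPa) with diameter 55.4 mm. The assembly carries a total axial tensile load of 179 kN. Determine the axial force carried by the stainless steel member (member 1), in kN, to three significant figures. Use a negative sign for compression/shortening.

17.0 kN

A_1 = 261.8 mm².
A_2 = 2411 mm².
Equal strain + equilibrium ⇒ each member carries load in proportion to AE: A₁E₁ = 50000000 N, A₂E₂ = 477300000 N, ΣAE = 527300000 N.
F₁ = P·A₁E₁/ΣAE = 179000·50000000/527300000 = 16980 N.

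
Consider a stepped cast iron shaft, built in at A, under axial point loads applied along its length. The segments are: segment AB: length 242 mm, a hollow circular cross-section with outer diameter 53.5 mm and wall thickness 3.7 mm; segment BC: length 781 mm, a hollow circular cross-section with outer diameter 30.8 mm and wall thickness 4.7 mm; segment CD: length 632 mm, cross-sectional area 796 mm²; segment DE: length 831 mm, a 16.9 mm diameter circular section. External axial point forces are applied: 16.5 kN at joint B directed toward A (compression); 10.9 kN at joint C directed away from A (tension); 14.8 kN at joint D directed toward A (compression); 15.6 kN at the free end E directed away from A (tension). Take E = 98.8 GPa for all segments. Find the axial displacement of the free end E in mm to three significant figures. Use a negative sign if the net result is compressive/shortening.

Internal axial forces (sectioning from the free end, tension +): N_DE = 15.6 kN, N_CD = 0.8 kN, N_BC = 11.7 kN, N_AB = -4.8 kN.
A_AB = 578.9 mm².
A_BC = 385.4 mm².
A_DE = 224.3 mm².
δ_AB = -4800·242/(578.9·98800) = -0.02031 mm
δ_BC = 11700·781/(385.4·98800) = 0.24 mm
δ_CD = 800·632/(796·98800) = 0.006429 mm
δ_DE = 15600·831/(224.3·98800) = 0.5849 mm
δ = Σδ_i = 0.811 mm.

0.811 mm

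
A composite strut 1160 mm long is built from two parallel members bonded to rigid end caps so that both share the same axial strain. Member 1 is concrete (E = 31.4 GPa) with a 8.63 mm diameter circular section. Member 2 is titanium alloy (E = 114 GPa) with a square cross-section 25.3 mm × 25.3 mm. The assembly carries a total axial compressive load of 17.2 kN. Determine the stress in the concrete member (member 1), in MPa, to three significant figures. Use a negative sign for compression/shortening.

A_1 = 58.49 mm².
A_2 = 640.1 mm².
Equal strain + equilibrium ⇒ each member carries load in proportion to AE: A₁E₁ = 1837000 N, A₂E₂ = 72970000 N, ΣAE = 74810000 N.
σ₁ = P·E₁/ΣAE = -17200·31400/74810000 = -7.22 MPa.

-7.22 MPa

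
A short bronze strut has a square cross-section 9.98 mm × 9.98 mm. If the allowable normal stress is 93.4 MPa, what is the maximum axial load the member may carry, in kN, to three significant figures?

9.30 kN

A = 99.6 mm².
P_max = σ_allow · A = 93.4 · 99.6 = 9303 N = 9.303 kN.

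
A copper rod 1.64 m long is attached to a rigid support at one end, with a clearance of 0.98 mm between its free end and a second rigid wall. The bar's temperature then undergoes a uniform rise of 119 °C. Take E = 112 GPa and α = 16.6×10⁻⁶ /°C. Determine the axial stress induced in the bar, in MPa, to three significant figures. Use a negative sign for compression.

-154 MPa

Free thermal expansion αLΔT = 16.6e-6 · 1640 · 119 = 3.24 mm.
The walls engage after the gap closes; constrained expansion = 3.24 − 0.98 = 2.26 mm.
The walls impose strain ε = −(2.26)/1640 = -1.3778e-03; σ = Eε = 112000 · -1.3778e-03 = -154.3 MPa.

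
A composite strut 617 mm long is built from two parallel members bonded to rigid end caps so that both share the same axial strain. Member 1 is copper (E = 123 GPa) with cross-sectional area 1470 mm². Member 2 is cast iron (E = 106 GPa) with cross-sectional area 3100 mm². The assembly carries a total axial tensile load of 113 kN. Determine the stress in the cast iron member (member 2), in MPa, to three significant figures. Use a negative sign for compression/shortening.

Equal strain + equilibrium ⇒ each member carries load in proportion to AE: A₁E₁ = 180800000 N, A₂E₂ = 328600000 N, ΣAE = 509400000 N.
σ₂ = P·E₂/ΣAE = 113000·106000/509400000 = 23.51 MPa.

23.5 MPa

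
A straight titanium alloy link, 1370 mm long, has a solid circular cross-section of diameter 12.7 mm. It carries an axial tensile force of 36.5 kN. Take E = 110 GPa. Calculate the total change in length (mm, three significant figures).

3.59 mm

A = 126.7 mm².
δ_mech = NL/(AE) = 36500·1370/(126.7·110000) = 3.589 mm.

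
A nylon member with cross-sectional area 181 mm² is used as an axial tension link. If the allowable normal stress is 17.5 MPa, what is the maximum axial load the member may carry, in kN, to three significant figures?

3.17 kN

P_max = σ_allow · A = 17.5 · 181 = 3168 N = 3.167 kN.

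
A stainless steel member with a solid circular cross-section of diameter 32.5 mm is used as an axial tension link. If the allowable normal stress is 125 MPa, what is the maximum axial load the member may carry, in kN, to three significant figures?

104 kN

A = 829.6 mm².
P_max = σ_allow · A = 125 · 829.6 = 103700 N = 103.7 kN.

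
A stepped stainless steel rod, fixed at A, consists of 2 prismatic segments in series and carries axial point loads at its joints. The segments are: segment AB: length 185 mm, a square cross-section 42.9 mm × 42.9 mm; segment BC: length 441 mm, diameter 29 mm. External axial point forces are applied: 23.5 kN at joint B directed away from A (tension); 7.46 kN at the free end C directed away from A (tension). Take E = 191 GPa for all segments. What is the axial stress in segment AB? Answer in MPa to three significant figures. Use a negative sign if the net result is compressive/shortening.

16.8 MPa

Internal axial forces (sectioning from the free end, tension +): N_BC = 7.46 kN, N_AB = 30.96 kN.
A_AB = 1840 mm².
σ_AB = N_AB/A_AB = 30960/1840 = 16.82 MPa.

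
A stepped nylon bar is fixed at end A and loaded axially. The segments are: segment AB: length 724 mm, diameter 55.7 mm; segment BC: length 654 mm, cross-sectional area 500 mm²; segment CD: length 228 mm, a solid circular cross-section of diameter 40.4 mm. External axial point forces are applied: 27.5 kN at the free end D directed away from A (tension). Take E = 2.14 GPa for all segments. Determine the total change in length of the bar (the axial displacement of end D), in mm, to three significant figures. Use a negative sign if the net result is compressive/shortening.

22.9 mm

Internal axial forces (sectioning from the free end, tension +): N_CD = 27.5 kN, N_BC = 27.5 kN, N_AB = 27.5 kN.
A_AB = 2437 mm².
A_CD = 1282 mm².
δ_AB = 27500·724/(2437·2140) = 3.818 mm
δ_BC = 27500·654/(500·2140) = 16.81 mm
δ_CD = 27500·228/(1282·2140) = 2.286 mm
δ = Σδ_i = 22.91 mm.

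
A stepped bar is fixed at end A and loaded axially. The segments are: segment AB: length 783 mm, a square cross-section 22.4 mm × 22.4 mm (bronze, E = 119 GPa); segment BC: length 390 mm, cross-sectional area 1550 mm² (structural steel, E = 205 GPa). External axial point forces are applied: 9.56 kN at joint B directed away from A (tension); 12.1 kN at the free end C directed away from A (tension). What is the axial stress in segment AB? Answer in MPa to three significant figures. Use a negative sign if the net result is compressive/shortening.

Internal axial forces (sectioning from the free end, tension +): N_BC = 12.1 kN, N_AB = 21.66 kN.
A_AB = 501.8 mm².
σ_AB = N_AB/A_AB = 21660/501.8 = 43.17 MPa.

43.2 MPa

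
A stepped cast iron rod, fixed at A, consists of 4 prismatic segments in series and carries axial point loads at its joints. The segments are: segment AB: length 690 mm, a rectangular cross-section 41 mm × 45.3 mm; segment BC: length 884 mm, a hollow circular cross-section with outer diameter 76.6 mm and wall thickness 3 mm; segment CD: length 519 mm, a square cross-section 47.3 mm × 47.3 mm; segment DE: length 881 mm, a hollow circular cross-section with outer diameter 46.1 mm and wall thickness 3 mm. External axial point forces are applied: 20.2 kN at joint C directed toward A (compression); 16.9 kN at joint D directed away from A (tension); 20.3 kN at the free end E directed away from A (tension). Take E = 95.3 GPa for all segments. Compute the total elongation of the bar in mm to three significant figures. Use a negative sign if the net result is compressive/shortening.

0.846 mm

Internal axial forces (sectioning from the free end, tension +): N_DE = 20.3 kN, N_CD = 37.2 kN, N_BC = 17 kN, N_AB = 17 kN.
A_AB = 1857 mm².
A_BC = 693.7 mm².
A_CD = 2237 mm².
A_DE = 406.2 mm².
δ_AB = 17000·690/(1857·95300) = 0.06627 mm
δ_BC = 17000·884/(693.7·95300) = 0.2273 mm
δ_CD = 37200·519/(2237·95300) = 0.09055 mm
δ_DE = 20300·881/(406.2·95300) = 0.462 mm
δ = Σδ_i = 0.8461 mm.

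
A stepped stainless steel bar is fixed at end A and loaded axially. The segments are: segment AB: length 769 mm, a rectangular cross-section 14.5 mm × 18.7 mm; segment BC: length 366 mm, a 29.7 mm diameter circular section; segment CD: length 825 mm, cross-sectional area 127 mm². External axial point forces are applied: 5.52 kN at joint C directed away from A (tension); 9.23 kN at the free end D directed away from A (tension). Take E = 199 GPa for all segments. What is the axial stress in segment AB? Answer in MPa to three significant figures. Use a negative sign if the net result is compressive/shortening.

Internal axial forces (sectioning from the free end, tension +): N_CD = 9.23 kN, N_BC = 14.75 kN, N_AB = 14.75 kN.
A_AB = 271.1 mm².
σ_AB = N_AB/A_AB = 14750/271.1 = 54.4 MPa.

54.4 MPa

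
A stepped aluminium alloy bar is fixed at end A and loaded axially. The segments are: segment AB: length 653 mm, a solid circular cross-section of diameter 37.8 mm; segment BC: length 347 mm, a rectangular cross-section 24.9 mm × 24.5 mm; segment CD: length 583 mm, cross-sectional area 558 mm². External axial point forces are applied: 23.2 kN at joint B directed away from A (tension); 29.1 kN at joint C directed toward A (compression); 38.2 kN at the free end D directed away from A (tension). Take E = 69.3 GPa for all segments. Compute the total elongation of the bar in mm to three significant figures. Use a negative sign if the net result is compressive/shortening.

Internal axial forces (sectioning from the free end, tension +): N_CD = 38.2 kN, N_BC = 9.1 kN, N_AB = 32.3 kN.
A_AB = 1122 mm².
A_BC = 610 mm².
δ_AB = 32300·653/(1122·69300) = 0.2712 mm
δ_BC = 9100·347/(610·69300) = 0.07469 mm
δ_CD = 38200·583/(558·69300) = 0.5759 mm
δ = Σδ_i = 0.9218 mm.

0.922 mm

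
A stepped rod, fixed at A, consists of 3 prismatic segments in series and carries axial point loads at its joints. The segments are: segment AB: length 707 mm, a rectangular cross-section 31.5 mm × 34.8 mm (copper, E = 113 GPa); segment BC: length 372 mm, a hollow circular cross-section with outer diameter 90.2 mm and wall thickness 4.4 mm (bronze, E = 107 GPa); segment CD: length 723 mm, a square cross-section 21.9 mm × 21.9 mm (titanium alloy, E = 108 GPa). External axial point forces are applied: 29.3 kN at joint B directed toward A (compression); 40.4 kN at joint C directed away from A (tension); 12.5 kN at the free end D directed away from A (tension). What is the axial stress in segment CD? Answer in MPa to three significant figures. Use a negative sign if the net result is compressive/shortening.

Internal axial forces (sectioning from the free end, tension +): N_CD = 12.5 kN, N_BC = 52.9 kN, N_AB = 23.6 kN.
A_CD = 479.6 mm².
σ_CD = N_CD/A_CD = 12500/479.6 = 26.06 MPa.

26.1 MPa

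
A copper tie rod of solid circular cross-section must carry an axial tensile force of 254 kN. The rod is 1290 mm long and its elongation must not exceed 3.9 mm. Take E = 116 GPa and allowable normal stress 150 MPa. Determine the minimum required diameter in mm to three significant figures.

Required area A ≥ P/σ_allow = 254000/150 = 1693 mm².
For a solid circular section, d ≥ √(4A/π) = 46.43 mm.
Elongation limit: A ≥ PL/(Eδ_allow) = 254000·1290/(116000·3.9) = 724.3 mm² ⇒ d ≥ 30.37 mm.
The stress limit governs.

46.4 mm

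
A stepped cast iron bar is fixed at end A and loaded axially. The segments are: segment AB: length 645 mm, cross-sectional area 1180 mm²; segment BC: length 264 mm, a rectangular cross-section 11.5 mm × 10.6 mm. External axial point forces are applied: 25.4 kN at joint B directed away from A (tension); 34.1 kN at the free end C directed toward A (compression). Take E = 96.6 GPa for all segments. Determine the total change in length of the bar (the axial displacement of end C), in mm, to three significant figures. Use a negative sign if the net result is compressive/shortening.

-0.814 mm

Internal axial forces (sectioning from the free end, tension +): N_BC = -34.1 kN, N_AB = -8.7 kN.
A_BC = 121.9 mm².
δ_AB = -8700·645/(1180·96600) = -0.04923 mm
δ_BC = -34100·264/(121.9·96600) = -0.7645 mm
δ = Σδ_i = -0.8137 mm.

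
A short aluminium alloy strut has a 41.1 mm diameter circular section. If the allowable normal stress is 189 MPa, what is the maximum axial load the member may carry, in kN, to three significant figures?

251 kN

A = 1327 mm².
P_max = σ_allow · A = 189 · 1327 = 250700 N = 250.7 kN.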